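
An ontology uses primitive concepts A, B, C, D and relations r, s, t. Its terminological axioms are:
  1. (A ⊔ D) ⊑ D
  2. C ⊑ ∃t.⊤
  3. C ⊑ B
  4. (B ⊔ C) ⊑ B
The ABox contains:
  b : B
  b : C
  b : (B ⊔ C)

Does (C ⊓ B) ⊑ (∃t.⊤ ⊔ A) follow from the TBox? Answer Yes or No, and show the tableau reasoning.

Yes

1. (C ⊓ B) ⊑ (∃t.⊤ ⊔ A)  ⇔  ((C ⊓ B) ⊓ (∀t.⊥ ⊓ ¬A)) unsat w.r.t. T
   all branches close; clash ⊥ at an ∃-successor
2. Hence (C ⊓ B) ⊑ (∃t.⊤ ⊔ A): entailed.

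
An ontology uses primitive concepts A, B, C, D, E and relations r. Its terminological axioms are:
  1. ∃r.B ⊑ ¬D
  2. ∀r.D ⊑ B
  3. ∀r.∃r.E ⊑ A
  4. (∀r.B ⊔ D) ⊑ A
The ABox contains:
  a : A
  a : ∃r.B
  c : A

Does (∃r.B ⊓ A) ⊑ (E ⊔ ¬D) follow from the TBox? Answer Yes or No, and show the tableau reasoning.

1. (∃r.B ⊓ A) ⊑ (E ⊔ ¬D)  ⇔  ((∃r.B ⊓ A) ⊓ (¬E ⊓ D)) unsat w.r.t. T
   all branches close; clash {D, ¬D} at x₀
2. Hence (∃r.B ⊓ A) ⊑ (E ⊔ ¬D): entailed.

Yes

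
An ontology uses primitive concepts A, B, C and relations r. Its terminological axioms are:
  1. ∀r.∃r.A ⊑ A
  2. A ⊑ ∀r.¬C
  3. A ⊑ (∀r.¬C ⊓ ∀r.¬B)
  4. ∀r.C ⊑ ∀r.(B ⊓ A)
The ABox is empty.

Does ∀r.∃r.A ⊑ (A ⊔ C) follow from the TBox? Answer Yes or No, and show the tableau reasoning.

Yes

1. ∀r.∃r.A ⊑ (A ⊔ C)  ⇔  (∀r.∃r.A ⊓ (¬A ⊓ ¬C)) unsat w.r.t. T
   all branches close; clash {A, ¬A} at x₀
2. Hence ∀r.∃r.A ⊑ (A ⊔ C): entailed.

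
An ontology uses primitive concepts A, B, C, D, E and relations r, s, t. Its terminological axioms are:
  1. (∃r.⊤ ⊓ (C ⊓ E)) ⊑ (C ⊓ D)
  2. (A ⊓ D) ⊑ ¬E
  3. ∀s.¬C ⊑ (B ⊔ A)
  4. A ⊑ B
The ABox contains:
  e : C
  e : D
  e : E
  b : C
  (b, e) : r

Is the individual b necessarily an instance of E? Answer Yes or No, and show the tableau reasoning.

1. b : E?  L(b) = {C} ∪ {¬E}
   open: L(b) ⊇ {C, ¬A, ¬E, ∃s.C} (+ ∃-successors) — b ∉ E possible
2. Hence b : E: not entailed.

No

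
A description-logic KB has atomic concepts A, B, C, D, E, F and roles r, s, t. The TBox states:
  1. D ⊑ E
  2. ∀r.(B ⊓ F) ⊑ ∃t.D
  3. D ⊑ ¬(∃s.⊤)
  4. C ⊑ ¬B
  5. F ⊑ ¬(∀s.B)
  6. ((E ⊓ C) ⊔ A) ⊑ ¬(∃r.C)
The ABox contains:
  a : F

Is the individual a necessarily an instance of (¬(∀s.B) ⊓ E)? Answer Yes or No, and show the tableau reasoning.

No

1. a : (¬(∀s.B) ⊓ E)?  L(a) = {F} ∪ {(∀s.B ⊔ ¬E)}
   apply at a: F⊑¬(∀s.B)
   open: L(a) ⊇ {F, ¬A, ¬C, ¬D, ¬E, …} (+ ∃-successors) — a ∉ (¬(∀s.B) ⊓ E) possible
2. Hence a : (¬(∀s.B) ⊓ E): not entailed.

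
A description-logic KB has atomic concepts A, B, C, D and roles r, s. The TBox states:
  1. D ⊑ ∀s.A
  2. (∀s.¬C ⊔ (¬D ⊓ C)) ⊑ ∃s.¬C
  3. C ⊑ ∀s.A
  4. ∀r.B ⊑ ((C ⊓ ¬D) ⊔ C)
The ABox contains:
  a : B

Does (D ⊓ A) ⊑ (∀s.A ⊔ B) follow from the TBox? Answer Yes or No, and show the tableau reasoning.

Yes

1. (D ⊓ A) ⊑ (∀s.A ⊔ B)  ⇔  ((D ⊓ A) ⊓ (∃s.¬A ⊓ ¬B)) unsat w.r.t. T
   all branches close; clash {A, ¬A} at an ∃-successor
2. Hence (D ⊓ A) ⊑ (∀s.A ⊔ B): entailed.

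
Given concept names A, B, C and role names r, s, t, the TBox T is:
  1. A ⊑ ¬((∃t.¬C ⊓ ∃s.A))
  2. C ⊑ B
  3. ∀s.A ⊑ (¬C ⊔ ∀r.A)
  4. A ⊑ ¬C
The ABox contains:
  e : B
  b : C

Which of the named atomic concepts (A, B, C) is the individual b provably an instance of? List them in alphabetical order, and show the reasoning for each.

{B, C}

1. b : A?  L(b) = {C} ∪ {¬A}
   apply at b: C⊑B
   open: L(b) ⊇ {B, C, ¬A, ∃s.¬A} (+ ∃-successors) — b ∉ A possible
2. b : B?  L(b) = {C} ∪ {¬B}
   clash {C, ¬C} at b — b ∈ B
3. b : C?  L(b) = {C} ∪ {¬C}
   clash {C, ¬C} at b — b ∈ C
4. Entailed for b: {B, C}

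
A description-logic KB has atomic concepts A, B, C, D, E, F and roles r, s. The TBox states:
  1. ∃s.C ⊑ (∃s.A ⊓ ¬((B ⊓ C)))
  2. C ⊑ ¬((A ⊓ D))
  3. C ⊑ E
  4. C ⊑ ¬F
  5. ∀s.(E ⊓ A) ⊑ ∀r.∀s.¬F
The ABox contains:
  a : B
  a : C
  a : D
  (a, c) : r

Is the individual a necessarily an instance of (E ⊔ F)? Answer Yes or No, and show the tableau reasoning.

1. a : (E ⊔ F)?  L(a) = {B, C, D} ∪ {(¬E ⊓ ¬F)}
   clash {E, ¬E} at a — a ∈ (E ⊔ F)
2. Hence a : (E ⊔ F): entailed.

Yes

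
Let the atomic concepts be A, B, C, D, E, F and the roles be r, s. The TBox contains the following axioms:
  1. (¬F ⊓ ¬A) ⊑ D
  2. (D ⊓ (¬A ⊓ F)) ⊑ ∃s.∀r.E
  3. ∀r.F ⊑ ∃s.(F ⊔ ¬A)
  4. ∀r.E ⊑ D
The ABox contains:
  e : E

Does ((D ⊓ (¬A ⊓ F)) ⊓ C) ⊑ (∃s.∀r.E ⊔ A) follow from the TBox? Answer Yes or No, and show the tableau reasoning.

1. ((D ⊓ (¬A ⊓ F)) ⊓ C) ⊑ (∃s.∀r.E ⊔ A)  ⇔  (((D ⊓ (¬A ⊓ F)) ⊓ C) ⊓ (∀s.∃r.¬E ⊓ ¬A)) unsat w.r.t. T
   all branches close; clash {E, ¬E} at an ∃-successor
2. Hence ((D ⊓ (¬A ⊓ F)) ⊓ C) ⊑ (∃s.∀r.E ⊔ A): entailed.

Yes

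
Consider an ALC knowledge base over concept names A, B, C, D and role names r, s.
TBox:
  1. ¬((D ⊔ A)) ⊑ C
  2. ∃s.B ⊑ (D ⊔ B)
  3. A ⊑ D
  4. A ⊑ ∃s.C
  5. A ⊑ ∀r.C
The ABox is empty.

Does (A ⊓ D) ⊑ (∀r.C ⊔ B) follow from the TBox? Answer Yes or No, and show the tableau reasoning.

1. (A ⊓ D) ⊑ (∀r.C ⊔ B)  ⇔  ((A ⊓ D) ⊓ (∃r.¬C ⊓ ¬B)) unsat w.r.t. T
   all branches close; clash {C, ¬C} at an ∃-successor
2. Hence (A ⊓ D) ⊑ (∀r.C ⊔ B): entailed.

Yes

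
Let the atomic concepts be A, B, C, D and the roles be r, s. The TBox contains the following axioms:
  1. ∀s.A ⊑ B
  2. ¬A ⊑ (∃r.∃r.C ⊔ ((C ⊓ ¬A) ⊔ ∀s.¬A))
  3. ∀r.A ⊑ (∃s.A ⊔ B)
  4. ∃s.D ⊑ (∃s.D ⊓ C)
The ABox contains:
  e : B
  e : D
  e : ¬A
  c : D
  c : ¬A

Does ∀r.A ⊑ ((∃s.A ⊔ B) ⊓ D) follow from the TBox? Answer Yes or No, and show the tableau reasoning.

1. ∀r.A ⊑ ((∃s.A ⊔ B) ⊓ D)  ⇔  (∀r.A ⊓ ((∀s.¬A ⊓ ¬B) ⊔ ¬D)) unsat w.r.t. T
   apply at x₀: ∀r.A⊑(∃s.A ⊔ B)
   open: L(x₀) ⊇ {A, ¬D, ∀r.A, ∀s.¬D, ∃s.A, …} (+ ∃-successors)
2. Hence ∀r.A ⊑ ((∃s.A ⊔ B) ⊓ D): not entailed.

No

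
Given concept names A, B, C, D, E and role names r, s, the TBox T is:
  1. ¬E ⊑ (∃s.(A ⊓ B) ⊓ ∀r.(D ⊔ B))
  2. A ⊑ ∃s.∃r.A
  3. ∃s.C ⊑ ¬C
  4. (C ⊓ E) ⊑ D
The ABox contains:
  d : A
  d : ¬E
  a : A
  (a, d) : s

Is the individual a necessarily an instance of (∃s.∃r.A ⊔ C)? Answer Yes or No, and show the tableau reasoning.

1. a : (∃s.∃r.A ⊔ C)?  L(a) = {A} ∪ {(∀s.∀r.¬A ⊓ ¬C)}
   clash {A, ¬A} at an ∃-successor — a ∈ (∃s.∃r.A ⊔ C)
2. Hence a : (∃s.∃r.A ⊔ C): entailed.

Yes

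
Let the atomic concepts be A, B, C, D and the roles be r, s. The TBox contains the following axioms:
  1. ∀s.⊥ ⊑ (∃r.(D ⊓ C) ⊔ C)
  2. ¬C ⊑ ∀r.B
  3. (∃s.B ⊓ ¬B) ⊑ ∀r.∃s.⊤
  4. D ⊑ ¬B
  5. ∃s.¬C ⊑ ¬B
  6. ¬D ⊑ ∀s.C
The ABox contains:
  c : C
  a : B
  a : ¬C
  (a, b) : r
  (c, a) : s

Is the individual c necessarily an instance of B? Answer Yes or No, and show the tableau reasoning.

No

1. c : B?  L(c) = {C} ∪ {¬B}
   open: L(c) ⊇ {C, D, ¬B, ∀r.∃s.⊤, ∃s.⊤} (+ ∃-successors) — c ∉ B possible
2. Hence c : B: not entailed.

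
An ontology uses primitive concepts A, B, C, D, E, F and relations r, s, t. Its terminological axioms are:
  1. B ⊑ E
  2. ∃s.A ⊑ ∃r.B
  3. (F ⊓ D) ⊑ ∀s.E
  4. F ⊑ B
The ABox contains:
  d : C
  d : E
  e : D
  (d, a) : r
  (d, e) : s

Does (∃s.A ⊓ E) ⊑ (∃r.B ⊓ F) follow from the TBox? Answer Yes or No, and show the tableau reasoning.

1. (∃s.A ⊓ E) ⊑ (∃r.B ⊓ F)  ⇔  ((∃s.A ⊓ E) ⊓ (∀r.¬B ⊔ ¬F)) unsat w.r.t. T
   apply at x₀: ∃s.A⊑∃r.B
   open: L(x₀) ⊇ {E, ¬F, ∃r.B, ∃s.A} (+ ∃-successors)
2. Hence (∃s.A ⊓ E) ⊑ (∃r.B ⊓ F): not entailed.

No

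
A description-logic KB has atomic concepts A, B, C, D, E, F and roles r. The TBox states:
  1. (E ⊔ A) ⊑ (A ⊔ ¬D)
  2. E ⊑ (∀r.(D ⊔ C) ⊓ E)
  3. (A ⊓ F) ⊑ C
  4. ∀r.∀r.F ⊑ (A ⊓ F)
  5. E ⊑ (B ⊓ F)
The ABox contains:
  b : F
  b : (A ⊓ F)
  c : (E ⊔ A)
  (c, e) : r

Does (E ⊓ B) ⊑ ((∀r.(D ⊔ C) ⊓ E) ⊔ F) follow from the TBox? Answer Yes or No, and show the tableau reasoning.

1. (E ⊓ B) ⊑ ((∀r.(D ⊔ C) ⊓ E) ⊔ F)  ⇔  ((E ⊓ B) ⊓ ((∃r.(¬D ⊓ ¬C) ⊔ ¬E) ⊓ ¬F)) unsat w.r.t. T
   all branches close; clash {F, ¬F} at x₀
2. Hence (E ⊓ B) ⊑ ((∀r.(D ⊔ C) ⊓ E) ⊔ F): entailed.

Yes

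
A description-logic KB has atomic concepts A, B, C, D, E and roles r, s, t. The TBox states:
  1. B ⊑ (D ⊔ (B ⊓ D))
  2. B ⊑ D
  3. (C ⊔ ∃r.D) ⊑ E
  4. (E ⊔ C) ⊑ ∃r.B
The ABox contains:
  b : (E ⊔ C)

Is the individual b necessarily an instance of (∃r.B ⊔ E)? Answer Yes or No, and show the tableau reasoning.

1. b : (∃r.B ⊔ E)?  L(b) = {(E ⊔ C)} ∪ {(∀r.¬B ⊓ ¬E)}
   clash {E, ¬E} at b — b ∈ (∃r.B ⊔ E)
2. Hence b : (∃r.B ⊔ E): entailed.

Yes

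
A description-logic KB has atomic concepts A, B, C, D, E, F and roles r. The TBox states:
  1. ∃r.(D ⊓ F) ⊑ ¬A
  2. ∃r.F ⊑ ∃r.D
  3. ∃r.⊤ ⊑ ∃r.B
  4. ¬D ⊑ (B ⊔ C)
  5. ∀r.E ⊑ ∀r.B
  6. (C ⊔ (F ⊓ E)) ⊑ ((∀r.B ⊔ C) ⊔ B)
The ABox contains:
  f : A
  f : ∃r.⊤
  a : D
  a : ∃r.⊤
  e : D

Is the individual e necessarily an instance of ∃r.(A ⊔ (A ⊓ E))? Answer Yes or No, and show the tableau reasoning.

1. e : ∃r.(A ⊔ (A ⊓ E))?  L(e) = {D} ∪ {∀r.(¬A ⊓ (¬A ⊔ ¬E))}
   open: L(e) ⊇ {D, ¬C, ¬F, ∀r.(¬A ⊓ (¬A ⊔ ¬E)), ∀r.(¬D ⊔ ¬F), …} — e ∉ ∃r.(A ⊔ (A ⊓ E)) possible
2. Hence e : ∃r.(A ⊔ (A ⊓ E)): not entailed.

No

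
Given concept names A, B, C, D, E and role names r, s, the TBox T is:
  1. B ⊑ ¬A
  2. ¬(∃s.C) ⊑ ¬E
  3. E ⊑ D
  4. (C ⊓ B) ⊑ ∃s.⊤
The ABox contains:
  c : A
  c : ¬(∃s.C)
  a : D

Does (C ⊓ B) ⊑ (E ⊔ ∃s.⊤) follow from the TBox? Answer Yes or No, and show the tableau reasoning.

Yes

1. (C ⊓ B) ⊑ (E ⊔ ∃s.⊤)  ⇔  ((C ⊓ B) ⊓ (¬E ⊓ ∀s.⊥)) unsat w.r.t. T
   all branches close; clash ⊥ at an ∃-successor
2. Hence (C ⊓ B) ⊑ (E ⊔ ∃s.⊤): entailed.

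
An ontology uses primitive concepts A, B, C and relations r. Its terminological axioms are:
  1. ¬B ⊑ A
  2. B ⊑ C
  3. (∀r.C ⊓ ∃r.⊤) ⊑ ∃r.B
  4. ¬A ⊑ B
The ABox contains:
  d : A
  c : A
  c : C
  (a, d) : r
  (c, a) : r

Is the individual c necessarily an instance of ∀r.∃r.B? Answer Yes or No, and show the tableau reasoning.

No

1. c : ∀r.∃r.B?  L(c) = {A, C} ∪ {∃r.∀r.¬B}
   open: L(c) ⊇ {A, C, ∃r.¬C, ∃r.∀r.¬B} (+ ∃-successors) — c ∉ ∀r.∃r.B possible
2. Hence c : ∀r.∃r.B: not entailed.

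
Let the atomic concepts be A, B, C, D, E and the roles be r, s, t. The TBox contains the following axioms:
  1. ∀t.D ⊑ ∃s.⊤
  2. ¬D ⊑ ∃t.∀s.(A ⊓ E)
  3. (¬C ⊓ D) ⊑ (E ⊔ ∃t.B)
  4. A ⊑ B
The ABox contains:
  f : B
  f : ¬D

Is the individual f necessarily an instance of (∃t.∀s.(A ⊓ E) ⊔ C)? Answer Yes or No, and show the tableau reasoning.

1. f : (∃t.∀s.(A ⊓ E) ⊔ C)?  L(f) = {B, ¬D} ∪ {(∀t.∃s.(¬A ⊔ ¬E) ⊓ ¬C)}
   clash {E, ¬E} at an ∃-successor — f ∈ (∃t.∀s.(A ⊓ E) ⊔ C)
2. Hence f : (∃t.∀s.(A ⊓ E) ⊔ C): entailed.

Yes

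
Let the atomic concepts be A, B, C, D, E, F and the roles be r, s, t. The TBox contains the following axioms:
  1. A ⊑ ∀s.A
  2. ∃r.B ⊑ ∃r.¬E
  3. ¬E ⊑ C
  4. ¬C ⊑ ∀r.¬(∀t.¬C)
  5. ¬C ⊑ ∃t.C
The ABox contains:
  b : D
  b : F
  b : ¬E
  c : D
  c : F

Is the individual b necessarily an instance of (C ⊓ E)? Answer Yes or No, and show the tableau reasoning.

No

1. b : (C ⊓ E)?  L(b) = {D, F, ¬E} ∪ {(¬C ⊔ ¬E)}
   apply at b: ¬E⊑C
   open: L(b) ⊇ {C, D, F, ¬A, ¬E, …} — b ∉ (C ⊓ E) possible
2. Hence b : (C ⊓ E): not entailed.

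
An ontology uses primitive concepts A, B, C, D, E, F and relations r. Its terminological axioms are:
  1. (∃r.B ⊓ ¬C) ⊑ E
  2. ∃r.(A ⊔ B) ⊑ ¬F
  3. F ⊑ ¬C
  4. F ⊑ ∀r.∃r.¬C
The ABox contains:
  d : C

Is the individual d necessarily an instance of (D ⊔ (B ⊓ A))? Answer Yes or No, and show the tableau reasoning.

1. d : (D ⊔ (B ⊓ A))?  L(d) = {C} ∪ {(¬D ⊓ (¬B ⊔ ¬A))}
   open: L(d) ⊇ {C, ¬B, ¬D, ¬F} — d ∉ (D ⊔ (B ⊓ A)) possible
2. Hence d : (D ⊔ (B ⊓ A)): not entailed.

No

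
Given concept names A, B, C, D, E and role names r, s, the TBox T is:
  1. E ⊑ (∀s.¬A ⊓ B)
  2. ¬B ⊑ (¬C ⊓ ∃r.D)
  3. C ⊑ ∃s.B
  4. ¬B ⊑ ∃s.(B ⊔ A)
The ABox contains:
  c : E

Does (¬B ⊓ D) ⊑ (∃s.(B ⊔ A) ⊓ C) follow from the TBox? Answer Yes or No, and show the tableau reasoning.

1. (¬B ⊓ D) ⊑ (∃s.(B ⊔ A) ⊓ C)  ⇔  ((¬B ⊓ D) ⊓ (∀s.(¬B ⊓ ¬A) ⊔ ¬C)) unsat w.r.t. T
   apply at x₀: ¬B⊑(¬C ⊓ ∃r.D); ¬B⊑∃s.(B ⊔ A)
   open: L(x₀) ⊇ {D, ¬B, ¬C, ¬E, ∃r.D, …} (+ ∃-successors)
2. Hence (¬B ⊓ D) ⊑ (∃s.(B ⊔ A) ⊓ C): not entailed.

No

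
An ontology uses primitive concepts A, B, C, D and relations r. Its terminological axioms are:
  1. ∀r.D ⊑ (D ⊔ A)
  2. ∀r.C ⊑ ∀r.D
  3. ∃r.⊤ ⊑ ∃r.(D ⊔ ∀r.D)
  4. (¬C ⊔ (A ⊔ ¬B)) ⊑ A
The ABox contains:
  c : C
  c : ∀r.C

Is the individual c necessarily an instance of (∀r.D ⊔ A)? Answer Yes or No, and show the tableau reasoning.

1. c : (∀r.D ⊔ A)?  L(c) = {C, ∀r.C} ∪ {(∃r.¬D ⊓ ¬A)}
   clash {A, ¬A} at c — c ∈ (∀r.D ⊔ A)
2. Hence c : (∀r.D ⊔ A): entailed.

Yes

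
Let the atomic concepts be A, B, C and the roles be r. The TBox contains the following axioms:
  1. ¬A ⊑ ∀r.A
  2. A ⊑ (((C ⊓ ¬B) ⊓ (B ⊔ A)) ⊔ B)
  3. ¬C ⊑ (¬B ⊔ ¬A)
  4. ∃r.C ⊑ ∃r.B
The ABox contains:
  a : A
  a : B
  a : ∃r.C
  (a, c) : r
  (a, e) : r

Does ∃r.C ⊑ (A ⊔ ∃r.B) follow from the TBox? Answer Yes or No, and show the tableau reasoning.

1. ∃r.C ⊑ (A ⊔ ∃r.B)  ⇔  (∃r.C ⊓ (¬A ⊓ ∀r.¬B)) unsat w.r.t. T
   all branches close; clash {B, ¬B} at an ∃-successor
2. Hence ∃r.C ⊑ (A ⊔ ∃r.B): entailed.

Yes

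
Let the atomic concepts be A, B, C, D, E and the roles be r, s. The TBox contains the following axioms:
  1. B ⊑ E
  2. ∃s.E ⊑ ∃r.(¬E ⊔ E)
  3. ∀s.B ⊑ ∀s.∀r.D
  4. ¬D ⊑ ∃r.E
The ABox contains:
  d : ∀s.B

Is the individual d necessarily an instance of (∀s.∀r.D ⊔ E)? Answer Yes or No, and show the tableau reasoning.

Yes

1. d : (∀s.∀r.D ⊔ E)?  L(d) = {∀s.B} ∪ {(∃s.∃r.¬D ⊓ ¬E)}
   clash {E, ¬E} at d — d ∈ (∀s.∀r.D ⊔ E)
2. Hence d : (∀s.∀r.D ⊔ E): entailed.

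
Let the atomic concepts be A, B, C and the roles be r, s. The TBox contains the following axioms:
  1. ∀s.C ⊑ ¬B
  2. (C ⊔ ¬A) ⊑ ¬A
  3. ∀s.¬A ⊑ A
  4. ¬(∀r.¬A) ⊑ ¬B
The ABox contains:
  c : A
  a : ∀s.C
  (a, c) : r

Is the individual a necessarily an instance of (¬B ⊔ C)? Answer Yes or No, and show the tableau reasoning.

Yes

1. a : (¬B ⊔ C)?  L(a) = {∀s.C} ∪ {(B ⊓ ¬C)}
   clash {A, ¬A} at a — a ∈ (¬B ⊔ C)
2. Hence a : (¬B ⊔ C): entailed.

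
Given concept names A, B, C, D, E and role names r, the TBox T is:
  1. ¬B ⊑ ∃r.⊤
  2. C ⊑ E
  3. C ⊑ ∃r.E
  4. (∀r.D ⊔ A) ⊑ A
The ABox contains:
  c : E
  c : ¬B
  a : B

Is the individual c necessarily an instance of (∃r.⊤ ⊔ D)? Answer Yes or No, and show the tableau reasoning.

Yes

1. c : (∃r.⊤ ⊔ D)?  L(c) = {E, ¬B} ∪ {(∀r.⊥ ⊓ ¬D)}
   clash ⊥ at an ∃-successor — c ∈ (∃r.⊤ ⊔ D)
2. Hence c : (∃r.⊤ ⊔ D): entailed.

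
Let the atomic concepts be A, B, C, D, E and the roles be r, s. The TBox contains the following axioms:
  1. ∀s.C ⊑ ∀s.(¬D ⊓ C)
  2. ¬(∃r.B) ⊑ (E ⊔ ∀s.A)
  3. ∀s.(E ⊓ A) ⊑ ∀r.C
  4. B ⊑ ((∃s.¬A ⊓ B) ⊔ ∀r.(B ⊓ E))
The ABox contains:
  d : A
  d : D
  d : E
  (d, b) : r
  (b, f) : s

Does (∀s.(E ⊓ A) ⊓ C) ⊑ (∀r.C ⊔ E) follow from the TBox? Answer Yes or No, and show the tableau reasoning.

1. (∀s.(E ⊓ A) ⊓ C) ⊑ (∀r.C ⊔ E)  ⇔  ((∀s.(E ⊓ A) ⊓ C) ⊓ (∃r.¬C ⊓ ¬E)) unsat w.r.t. T
   all branches close; clash {C, ¬C} at an ∃-successor
2. Hence (∀s.(E ⊓ A) ⊓ C) ⊑ (∀r.C ⊔ E): entailed.

Yes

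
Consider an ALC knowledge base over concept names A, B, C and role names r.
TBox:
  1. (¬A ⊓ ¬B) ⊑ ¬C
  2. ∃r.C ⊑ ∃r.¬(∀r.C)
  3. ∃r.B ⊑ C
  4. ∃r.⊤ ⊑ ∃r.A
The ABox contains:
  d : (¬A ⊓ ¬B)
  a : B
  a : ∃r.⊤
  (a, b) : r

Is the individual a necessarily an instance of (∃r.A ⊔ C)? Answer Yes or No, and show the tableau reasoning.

1. a : (∃r.A ⊔ C)?  L(a) = {B, ∃r.⊤} ∪ {(∀r.¬A ⊓ ¬C)}
   clash {C, ¬C} at a — a ∈ (∃r.A ⊔ C)
2. Hence a : (∃r.A ⊔ C): entailed.

Yes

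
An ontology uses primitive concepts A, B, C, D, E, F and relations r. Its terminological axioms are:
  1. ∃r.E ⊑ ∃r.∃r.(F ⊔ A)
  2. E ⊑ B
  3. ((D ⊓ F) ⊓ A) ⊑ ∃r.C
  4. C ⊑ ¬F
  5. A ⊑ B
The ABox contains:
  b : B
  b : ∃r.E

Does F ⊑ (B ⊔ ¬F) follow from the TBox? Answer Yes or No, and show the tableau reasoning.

No

1. F ⊑ (B ⊔ ¬F)  ⇔  (F ⊓ (¬B ⊓ F)) unsat w.r.t. T
   open: L(x₀) ⊇ {F, ¬A, ¬B, ¬C, ¬E, …}
2. Hence F ⊑ (B ⊔ ¬F): not entailed.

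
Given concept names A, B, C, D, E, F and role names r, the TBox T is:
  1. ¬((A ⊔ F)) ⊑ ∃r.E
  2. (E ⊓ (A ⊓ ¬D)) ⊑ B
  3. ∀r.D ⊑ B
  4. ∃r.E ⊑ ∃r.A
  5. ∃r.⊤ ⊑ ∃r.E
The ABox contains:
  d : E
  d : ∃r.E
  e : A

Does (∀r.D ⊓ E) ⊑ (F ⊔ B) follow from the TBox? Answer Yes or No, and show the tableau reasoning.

1. (∀r.D ⊓ E) ⊑ (F ⊔ B)  ⇔  ((∀r.D ⊓ E) ⊓ (¬F ⊓ ¬B)) unsat w.r.t. T
   all branches close; clash {B, ¬B} at x₀
2. Hence (∀r.D ⊓ E) ⊑ (F ⊔ B): entailed.

Yes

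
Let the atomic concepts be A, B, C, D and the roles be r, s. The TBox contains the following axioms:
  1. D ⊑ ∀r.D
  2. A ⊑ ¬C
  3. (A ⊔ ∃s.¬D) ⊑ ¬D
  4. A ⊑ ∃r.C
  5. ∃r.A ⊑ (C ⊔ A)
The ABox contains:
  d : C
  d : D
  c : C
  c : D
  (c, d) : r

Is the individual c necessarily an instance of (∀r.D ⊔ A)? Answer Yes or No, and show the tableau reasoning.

1. c : (∀r.D ⊔ A)?  L(c) = {C, D} ∪ {(∃r.¬D ⊓ ¬A)}
   clash {D, ¬D} at c — c ∈ (∀r.D ⊔ A)
2. Hence c : (∀r.D ⊔ A): entailed.

Yes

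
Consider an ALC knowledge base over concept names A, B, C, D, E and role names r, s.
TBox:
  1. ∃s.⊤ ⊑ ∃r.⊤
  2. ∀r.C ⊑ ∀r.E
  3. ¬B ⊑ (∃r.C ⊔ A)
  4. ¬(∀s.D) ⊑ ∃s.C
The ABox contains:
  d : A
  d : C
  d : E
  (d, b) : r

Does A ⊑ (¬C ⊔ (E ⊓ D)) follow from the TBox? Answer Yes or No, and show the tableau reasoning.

1. A ⊑ (¬C ⊔ (E ⊓ D))  ⇔  (A ⊓ (C ⊓ (¬E ⊔ ¬D))) unsat w.r.t. T
   open: L(x₀) ⊇ {A, B, C, ¬E, ∀s.D, …} (+ ∃-successors)
2. Hence A ⊑ (¬C ⊔ (E ⊓ D)): not entailed.

No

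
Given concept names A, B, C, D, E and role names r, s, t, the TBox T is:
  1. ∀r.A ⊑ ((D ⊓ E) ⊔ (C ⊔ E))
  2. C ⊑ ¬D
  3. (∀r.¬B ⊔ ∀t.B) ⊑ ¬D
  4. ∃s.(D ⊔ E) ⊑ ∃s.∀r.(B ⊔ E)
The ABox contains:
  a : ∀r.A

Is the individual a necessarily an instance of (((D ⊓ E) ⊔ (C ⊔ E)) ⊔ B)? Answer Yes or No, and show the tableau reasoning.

Yes

1. a : (((D ⊓ E) ⊔ (C ⊔ E)) ⊔ B)?  L(a) = {∀r.A} ∪ {(((¬D ⊔ ¬E) ⊓ (¬C ⊓ ¬E)) ⊓ ¬B)}
   clash {E, ¬E} at a — a ∈ (((D ⊓ E) ⊔ (C ⊔ E)) ⊔ B)
2. Hence a : (((D ⊓ E) ⊔ (C ⊔ E)) ⊔ B): entailed.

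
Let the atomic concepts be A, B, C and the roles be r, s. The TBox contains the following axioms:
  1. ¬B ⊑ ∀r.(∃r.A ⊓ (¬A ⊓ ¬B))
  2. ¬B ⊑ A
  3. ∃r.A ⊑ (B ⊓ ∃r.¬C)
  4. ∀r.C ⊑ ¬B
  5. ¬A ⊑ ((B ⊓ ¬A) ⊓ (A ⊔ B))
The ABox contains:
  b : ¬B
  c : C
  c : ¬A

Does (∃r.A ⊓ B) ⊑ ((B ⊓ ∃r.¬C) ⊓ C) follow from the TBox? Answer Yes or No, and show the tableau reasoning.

No

1. (∃r.A ⊓ B) ⊑ ((B ⊓ ∃r.¬C) ⊓ C)  ⇔  ((∃r.A ⊓ B) ⊓ ((¬B ⊔ ∀r.C) ⊔ ¬C)) unsat w.r.t. T
   apply at x₀: ∃r.A⊑(B ⊓ ∃r.¬C)
   open: L(x₀) ⊇ {A, B, ¬C, ∃r.A, ∃r.¬C} (+ ∃-successors)
2. Hence (∃r.A ⊓ B) ⊑ ((B ⊓ ∃r.¬C) ⊓ C): not entailed.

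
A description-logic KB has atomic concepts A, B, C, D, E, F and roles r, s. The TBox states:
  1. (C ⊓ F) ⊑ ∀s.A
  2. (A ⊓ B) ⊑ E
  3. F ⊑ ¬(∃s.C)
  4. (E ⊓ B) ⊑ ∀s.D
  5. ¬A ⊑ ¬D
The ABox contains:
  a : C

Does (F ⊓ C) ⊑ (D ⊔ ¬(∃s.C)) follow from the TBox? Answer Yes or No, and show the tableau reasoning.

1. (F ⊓ C) ⊑ (D ⊔ ¬(∃s.C))  ⇔  ((F ⊓ C) ⊓ (¬D ⊓ ∃s.C)) unsat w.r.t. T
   all branches close; clash {C, ¬C} at an ∃-successor
2. Hence (F ⊓ C) ⊑ (D ⊔ ¬(∃s.C)): entailed.

Yes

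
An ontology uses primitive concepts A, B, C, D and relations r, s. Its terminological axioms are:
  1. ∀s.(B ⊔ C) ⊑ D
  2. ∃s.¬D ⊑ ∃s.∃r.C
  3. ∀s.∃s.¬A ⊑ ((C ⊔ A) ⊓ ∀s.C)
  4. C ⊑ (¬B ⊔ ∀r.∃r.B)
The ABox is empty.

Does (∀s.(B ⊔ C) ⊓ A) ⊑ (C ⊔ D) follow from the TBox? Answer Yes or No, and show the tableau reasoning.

Yes

1. (∀s.(B ⊔ C) ⊓ A) ⊑ (C ⊔ D)  ⇔  ((∀s.(B ⊔ C) ⊓ A) ⊓ (¬C ⊓ ¬D)) unsat w.r.t. T
   all branches close; clash {D, ¬D} at x₀
2. Hence (∀s.(B ⊔ C) ⊓ A) ⊑ (C ⊔ D): entailed.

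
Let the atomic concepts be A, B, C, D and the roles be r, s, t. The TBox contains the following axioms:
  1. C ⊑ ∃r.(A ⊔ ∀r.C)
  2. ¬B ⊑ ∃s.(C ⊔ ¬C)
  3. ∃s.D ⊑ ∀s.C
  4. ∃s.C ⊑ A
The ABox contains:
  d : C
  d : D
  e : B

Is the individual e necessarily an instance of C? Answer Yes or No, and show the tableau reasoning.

1. e : C?  L(e) = {B} ∪ {¬C}
   open: L(e) ⊇ {B, ¬C, ∀s.¬C, ∀s.¬D} — e ∉ C possible
2. Hence e : C: not entailed.

No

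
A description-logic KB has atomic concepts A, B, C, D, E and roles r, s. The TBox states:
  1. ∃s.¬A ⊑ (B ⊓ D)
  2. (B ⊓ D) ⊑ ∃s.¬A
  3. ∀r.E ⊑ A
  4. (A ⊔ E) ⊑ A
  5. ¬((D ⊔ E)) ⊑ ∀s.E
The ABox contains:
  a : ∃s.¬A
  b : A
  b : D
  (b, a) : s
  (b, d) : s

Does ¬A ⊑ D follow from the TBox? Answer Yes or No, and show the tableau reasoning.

1. ¬A ⊑ D  ⇔  (¬A ⊓ ¬D) unsat w.r.t. T
   open: L(x₀) ⊇ {¬A, ¬D, ¬E, ∀s.A, ∀s.E, …} (+ ∃-successors)
2. Hence ¬A ⊑ D: not entailed.

No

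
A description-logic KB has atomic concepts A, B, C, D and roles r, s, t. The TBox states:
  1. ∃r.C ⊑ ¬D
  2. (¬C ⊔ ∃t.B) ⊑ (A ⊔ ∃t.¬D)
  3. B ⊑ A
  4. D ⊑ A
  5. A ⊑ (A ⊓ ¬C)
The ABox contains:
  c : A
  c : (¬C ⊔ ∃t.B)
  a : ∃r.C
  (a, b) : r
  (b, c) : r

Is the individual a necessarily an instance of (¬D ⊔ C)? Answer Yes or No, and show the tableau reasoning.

Yes

1. a : (¬D ⊔ C)?  L(a) = {∃r.C} ∪ {(D ⊓ ¬C)}
   clash {D, ¬D} at a — a ∈ (¬D ⊔ C)
2. Hence a : (¬D ⊔ C): entailed.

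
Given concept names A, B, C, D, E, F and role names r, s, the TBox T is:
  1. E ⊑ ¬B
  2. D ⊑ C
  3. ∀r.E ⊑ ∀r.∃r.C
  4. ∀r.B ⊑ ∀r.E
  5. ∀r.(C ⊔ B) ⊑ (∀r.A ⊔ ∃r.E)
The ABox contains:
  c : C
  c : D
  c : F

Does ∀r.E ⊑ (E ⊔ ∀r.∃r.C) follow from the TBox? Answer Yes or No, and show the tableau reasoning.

Yes

1. ∀r.E ⊑ (E ⊔ ∀r.∃r.C)  ⇔  (∀r.E ⊓ (¬E ⊓ ∃r.∀r.¬C)) unsat w.r.t. T
   all branches close; clash {C, ¬C} at an ∃-successor
2. Hence ∀r.E ⊑ (E ⊔ ∀r.∃r.C): entailed.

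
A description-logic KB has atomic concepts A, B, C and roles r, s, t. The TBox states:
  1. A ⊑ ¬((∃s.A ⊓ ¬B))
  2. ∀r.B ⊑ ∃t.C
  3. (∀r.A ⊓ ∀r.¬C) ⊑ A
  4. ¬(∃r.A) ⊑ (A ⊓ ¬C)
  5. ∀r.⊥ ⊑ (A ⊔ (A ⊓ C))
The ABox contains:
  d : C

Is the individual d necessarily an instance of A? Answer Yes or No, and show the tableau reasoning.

1. d : A?  L(d) = {C} ∪ {¬A}
   open: L(d) ⊇ {C, ¬A, ∃r.A, ∃r.¬A, ∃r.¬B, …} (+ ∃-successors) — d ∉ A possible
2. Hence d : A: not entailed.

No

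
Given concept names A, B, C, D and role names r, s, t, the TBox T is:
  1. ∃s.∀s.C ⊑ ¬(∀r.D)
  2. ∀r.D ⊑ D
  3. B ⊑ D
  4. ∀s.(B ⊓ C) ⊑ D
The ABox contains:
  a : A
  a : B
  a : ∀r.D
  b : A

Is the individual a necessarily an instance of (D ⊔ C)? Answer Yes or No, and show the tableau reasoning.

1. a : (D ⊔ C)?  L(a) = {A, B, ∀r.D} ∪ {(¬D ⊓ ¬C)}
   clash {D, ¬D} at a — a ∈ (D ⊔ C)
2. Hence a : (D ⊔ C): entailed.

Yes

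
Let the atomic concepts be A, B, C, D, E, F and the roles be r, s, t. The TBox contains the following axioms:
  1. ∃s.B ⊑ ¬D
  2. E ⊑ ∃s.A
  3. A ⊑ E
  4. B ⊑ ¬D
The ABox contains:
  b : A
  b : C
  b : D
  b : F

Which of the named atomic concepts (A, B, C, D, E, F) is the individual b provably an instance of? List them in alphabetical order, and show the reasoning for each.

1. b : A?  L(b) = {A, C, D, F} ∪ {¬A}
   clash {A, ¬A} at b — b ∈ A
2. b : B?  L(b) = {A, C, D, F} ∪ {¬B}
   apply at b: A⊑E
   open: L(b) ⊇ {A, C, D, E, F, …} (+ ∃-successors) — b ∉ B possible
3. b : C?  L(b) = {A, C, D, F} ∪ {¬C}
   clash {C, ¬C} at b — b ∈ C
4. b : D?  L(b) = {A, C, D, F} ∪ {¬D}
   clash {D, ¬D} at b — b ∈ D
5. b : E?  L(b) = {A, C, D, F} ∪ {¬E}
   clash {E, ¬E} at b — b ∈ E
6. b : F?  L(b) = {A, C, D, F} ∪ {¬F}
   clash {F, ¬F} at b — b ∈ F
7. Entailed for b: {A, C, D, E, F}

{A, C, D, E, F}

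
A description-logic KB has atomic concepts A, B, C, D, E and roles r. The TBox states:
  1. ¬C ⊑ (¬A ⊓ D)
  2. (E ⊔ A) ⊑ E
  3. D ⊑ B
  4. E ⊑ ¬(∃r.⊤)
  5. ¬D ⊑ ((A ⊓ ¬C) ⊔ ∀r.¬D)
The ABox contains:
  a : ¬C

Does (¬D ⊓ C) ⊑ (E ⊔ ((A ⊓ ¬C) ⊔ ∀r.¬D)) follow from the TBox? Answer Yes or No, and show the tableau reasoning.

1. (¬D ⊓ C) ⊑ (E ⊔ ((A ⊓ ¬C) ⊔ ∀r.¬D))  ⇔  ((¬D ⊓ C) ⊓ (¬E ⊓ ((¬A ⊔ C) ⊓ ∃r.D))) unsat w.r.t. T
   all branches close; clash {E, ¬E} at x₀
2. Hence (¬D ⊓ C) ⊑ (E ⊔ ((A ⊓ ¬C) ⊔ ∀r.¬D)): entailed.

Yes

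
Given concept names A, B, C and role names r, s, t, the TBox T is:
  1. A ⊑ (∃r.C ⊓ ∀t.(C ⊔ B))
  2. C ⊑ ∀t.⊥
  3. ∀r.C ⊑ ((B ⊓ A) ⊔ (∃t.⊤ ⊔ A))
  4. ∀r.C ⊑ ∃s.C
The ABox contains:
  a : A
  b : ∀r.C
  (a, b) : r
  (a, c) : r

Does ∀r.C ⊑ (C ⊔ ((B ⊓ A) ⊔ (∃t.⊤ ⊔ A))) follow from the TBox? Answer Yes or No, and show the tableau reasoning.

1. ∀r.C ⊑ (C ⊔ ((B ⊓ A) ⊔ (∃t.⊤ ⊔ A)))  ⇔  (∀r.C ⊓ (¬C ⊓ ((¬B ⊔ ¬A) ⊓ (∀t.⊥ ⊓ ¬A)))) unsat w.r.t. T
   all branches close; clash {A, ¬A} at x₀
2. Hence ∀r.C ⊑ (C ⊔ ((B ⊓ A) ⊔ (∃t.⊤ ⊔ A))): entailed.

Yes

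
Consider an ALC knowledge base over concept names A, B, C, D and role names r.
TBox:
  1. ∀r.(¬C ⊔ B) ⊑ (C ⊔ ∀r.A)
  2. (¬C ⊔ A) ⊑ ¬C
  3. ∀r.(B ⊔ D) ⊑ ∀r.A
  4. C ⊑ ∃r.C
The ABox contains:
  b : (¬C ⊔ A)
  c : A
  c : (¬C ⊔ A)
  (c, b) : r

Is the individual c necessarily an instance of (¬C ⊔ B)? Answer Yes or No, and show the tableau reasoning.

Yes

1. c : (¬C ⊔ B)?  L(c) = {A, (¬C ⊔ A)} ∪ {(C ⊓ ¬B)}
   clash {C, ¬C} at c — c ∈ (¬C ⊔ B)
2. Hence c : (¬C ⊔ B): entailed.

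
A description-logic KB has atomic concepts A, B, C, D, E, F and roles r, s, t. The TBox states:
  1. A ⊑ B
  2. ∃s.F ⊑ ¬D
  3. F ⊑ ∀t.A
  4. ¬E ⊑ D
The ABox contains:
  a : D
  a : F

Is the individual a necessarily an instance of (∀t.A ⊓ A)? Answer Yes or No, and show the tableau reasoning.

No

1. a : (∀t.A ⊓ A)?  L(a) = {D, F} ∪ {(∃t.¬A ⊔ ¬A)}
   apply at a: F⊑∀t.A
   open: L(a) ⊇ {D, F, ¬A, ∀s.¬F, ∀t.A} — a ∉ (∀t.A ⊓ A) possible
2. Hence a : (∀t.A ⊓ A): not entailed.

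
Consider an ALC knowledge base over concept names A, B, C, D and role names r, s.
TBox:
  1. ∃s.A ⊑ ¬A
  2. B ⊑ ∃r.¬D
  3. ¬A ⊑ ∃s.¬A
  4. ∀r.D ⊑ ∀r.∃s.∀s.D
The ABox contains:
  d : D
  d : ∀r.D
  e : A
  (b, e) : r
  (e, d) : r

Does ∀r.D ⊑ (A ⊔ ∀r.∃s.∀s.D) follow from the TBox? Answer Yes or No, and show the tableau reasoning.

1. ∀r.D ⊑ (A ⊔ ∀r.∃s.∀s.D)  ⇔  (∀r.D ⊓ (¬A ⊓ ∃r.∀s.∃s.¬D)) unsat w.r.t. T
   all branches close; clash {D, ¬D} at an ∃-successor
2. Hence ∀r.D ⊑ (A ⊔ ∀r.∃s.∀s.D): entailed.

Yes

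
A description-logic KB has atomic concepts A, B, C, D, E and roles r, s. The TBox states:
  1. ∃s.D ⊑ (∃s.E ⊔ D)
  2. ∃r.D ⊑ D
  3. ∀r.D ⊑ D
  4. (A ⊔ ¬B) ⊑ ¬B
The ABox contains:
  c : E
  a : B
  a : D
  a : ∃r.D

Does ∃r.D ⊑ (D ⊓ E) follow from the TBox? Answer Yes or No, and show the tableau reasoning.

No

1. ∃r.D ⊑ (D ⊓ E)  ⇔  (∃r.D ⊓ (¬D ⊔ ¬E)) unsat w.r.t. T
   apply at x₀: ∃r.D⊑D
   open: L(x₀) ⊇ {B, D, ¬A, ¬E, ∀s.¬D, …} (+ ∃-successors)
2. Hence ∃r.D ⊑ (D ⊓ E): not entailed.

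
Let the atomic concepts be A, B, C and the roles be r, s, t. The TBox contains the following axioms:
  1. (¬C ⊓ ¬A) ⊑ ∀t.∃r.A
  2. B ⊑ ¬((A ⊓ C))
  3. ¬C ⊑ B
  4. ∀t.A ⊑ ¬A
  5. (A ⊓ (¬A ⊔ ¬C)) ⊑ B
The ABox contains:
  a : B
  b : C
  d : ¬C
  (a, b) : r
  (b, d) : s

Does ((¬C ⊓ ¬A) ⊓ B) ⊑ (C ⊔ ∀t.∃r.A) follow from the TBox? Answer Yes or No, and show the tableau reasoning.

1. ((¬C ⊓ ¬A) ⊓ B) ⊑ (C ⊔ ∀t.∃r.A)  ⇔  (((¬C ⊓ ¬A) ⊓ B) ⊓ (¬C ⊓ ∃t.∀r.¬A)) unsat w.r.t. T
   all branches close; clash {A, ¬A} at an ∃-successor
2. Hence ((¬C ⊓ ¬A) ⊓ B) ⊑ (C ⊔ ∀t.∃r.A): entailed.

Yes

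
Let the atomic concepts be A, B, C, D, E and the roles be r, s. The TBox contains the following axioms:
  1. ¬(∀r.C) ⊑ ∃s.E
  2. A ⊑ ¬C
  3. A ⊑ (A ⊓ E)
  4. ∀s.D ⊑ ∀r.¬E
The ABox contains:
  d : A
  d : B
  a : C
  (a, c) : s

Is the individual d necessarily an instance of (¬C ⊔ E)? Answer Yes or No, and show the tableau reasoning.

1. d : (¬C ⊔ E)?  L(d) = {A, B} ∪ {(C ⊓ ¬E)}
   clash {E, ¬E} at d — d ∈ (¬C ⊔ E)
2. Hence d : (¬C ⊔ E): entailed.

Yes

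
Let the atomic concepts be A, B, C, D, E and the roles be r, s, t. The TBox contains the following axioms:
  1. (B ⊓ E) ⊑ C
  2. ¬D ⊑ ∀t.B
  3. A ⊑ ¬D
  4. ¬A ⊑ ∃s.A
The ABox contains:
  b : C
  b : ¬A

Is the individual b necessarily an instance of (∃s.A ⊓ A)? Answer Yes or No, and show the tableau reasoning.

No

1. b : (∃s.A ⊓ A)?  L(b) = {C, ¬A} ∪ {(∀s.¬A ⊔ ¬A)}
   apply at b: ¬A⊑∃s.A
   open: L(b) ⊇ {C, D, ¬A, ∃s.A} (+ ∃-successors) — b ∉ (∃s.A ⊓ A) possible
2. Hence b : (∃s.A ⊓ A): not entailed.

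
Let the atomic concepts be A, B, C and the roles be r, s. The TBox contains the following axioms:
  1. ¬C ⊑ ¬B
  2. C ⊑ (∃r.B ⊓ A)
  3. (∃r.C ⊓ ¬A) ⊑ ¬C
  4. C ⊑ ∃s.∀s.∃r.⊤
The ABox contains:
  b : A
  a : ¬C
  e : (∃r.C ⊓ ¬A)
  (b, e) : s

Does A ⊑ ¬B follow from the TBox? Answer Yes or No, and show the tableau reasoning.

1. A ⊑ ¬B  ⇔  (A ⊓ B) unsat w.r.t. T
   open: L(x₀) ⊇ {A, B, C, ∃r.B, ∃s.∀s.∃r.⊤} (+ ∃-successors)
2. Hence A ⊑ ¬B: not entailed.

No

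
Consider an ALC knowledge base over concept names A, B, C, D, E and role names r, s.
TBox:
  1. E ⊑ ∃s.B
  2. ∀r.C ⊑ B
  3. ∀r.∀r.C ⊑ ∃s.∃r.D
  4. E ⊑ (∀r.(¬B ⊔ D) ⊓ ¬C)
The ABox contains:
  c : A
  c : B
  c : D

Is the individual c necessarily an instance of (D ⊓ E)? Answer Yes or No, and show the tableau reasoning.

No

1. c : (D ⊓ E)?  L(c) = {A, B, D} ∪ {(¬D ⊔ ¬E)}
   open: L(c) ⊇ {A, B, D, ¬E, ∃r.∃r.¬C} (+ ∃-successors) — c ∉ (D ⊓ E) possible
2. Hence c : (D ⊓ E): not entailed.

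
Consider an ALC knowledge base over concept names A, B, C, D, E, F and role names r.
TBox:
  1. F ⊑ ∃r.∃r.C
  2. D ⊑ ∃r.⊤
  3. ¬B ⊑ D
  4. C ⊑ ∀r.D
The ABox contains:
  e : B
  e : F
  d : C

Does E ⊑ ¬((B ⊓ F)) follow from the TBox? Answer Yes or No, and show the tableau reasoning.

No

1. E ⊑ ¬((B ⊓ F))  ⇔  (E ⊓ (B ⊓ F)) unsat w.r.t. T
   apply at x₀: F⊑∃r.∃r.C
   open: L(x₀) ⊇ {B, E, F, ¬C, ¬D, …} (+ ∃-successors)
2. Hence E ⊑ ¬((B ⊓ F)): not entailed.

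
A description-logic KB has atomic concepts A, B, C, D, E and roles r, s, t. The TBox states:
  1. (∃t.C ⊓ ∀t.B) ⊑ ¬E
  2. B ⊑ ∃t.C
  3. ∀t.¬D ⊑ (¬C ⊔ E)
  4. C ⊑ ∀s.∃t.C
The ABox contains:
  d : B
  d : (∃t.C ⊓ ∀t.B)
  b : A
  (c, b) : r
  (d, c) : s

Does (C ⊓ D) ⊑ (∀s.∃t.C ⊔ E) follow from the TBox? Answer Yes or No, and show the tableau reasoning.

1. (C ⊓ D) ⊑ (∀s.∃t.C ⊔ E)  ⇔  ((C ⊓ D) ⊓ (∃s.∀t.¬C ⊓ ¬E)) unsat w.r.t. T
   all branches close; clash {E, ¬E} at x₀
2. Hence (C ⊓ D) ⊑ (∀s.∃t.C ⊔ E): entailed.

Yes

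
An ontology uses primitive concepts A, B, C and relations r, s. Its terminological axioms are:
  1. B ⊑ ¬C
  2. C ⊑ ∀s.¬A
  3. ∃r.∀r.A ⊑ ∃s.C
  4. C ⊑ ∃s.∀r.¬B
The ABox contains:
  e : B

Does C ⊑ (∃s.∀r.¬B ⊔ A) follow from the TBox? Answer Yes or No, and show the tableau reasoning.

Yes

1. C ⊑ (∃s.∀r.¬B ⊔ A)  ⇔  (C ⊓ (∀s.∃r.B ⊓ ¬A)) unsat w.r.t. T
   all branches close; clash {C, ¬C} at x₀
2. Hence C ⊑ (∃s.∀r.¬B ⊔ A): entailed.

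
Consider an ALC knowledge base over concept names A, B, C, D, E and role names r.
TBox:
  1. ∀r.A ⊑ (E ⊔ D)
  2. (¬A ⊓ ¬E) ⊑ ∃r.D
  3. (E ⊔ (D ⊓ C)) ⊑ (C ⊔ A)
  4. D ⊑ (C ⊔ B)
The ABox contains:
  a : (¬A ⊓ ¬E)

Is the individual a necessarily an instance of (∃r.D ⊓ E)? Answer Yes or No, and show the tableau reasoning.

1. a : (∃r.D ⊓ E)?  L(a) = {(¬A ⊓ ¬E)} ∪ {(∀r.¬D ⊔ ¬E)}
   apply at a: (¬A ⊓ ¬E)⊑∃r.D
   open: L(a) ⊇ {¬A, ¬D, ¬E, ∃r.D, ∃r.¬A} (+ ∃-successors) — a ∉ (∃r.D ⊓ E) possible
2. Hence a : (∃r.D ⊓ E): not entailed.

No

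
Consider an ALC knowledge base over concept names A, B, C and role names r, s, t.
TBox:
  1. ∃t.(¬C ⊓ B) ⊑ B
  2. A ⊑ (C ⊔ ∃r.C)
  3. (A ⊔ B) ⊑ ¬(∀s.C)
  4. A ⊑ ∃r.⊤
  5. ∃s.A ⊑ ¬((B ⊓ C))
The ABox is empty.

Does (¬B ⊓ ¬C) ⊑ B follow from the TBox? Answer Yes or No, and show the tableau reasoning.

No

1. (¬B ⊓ ¬C) ⊑ B  ⇔  ((¬B ⊓ ¬C) ⊓ ¬B) unsat w.r.t. T
   open: L(x₀) ⊇ {¬A, ¬B, ¬C, ∀s.¬A, ∀t.(C ⊔ ¬B)}
2. Hence (¬B ⊓ ¬C) ⊑ B: not entailed.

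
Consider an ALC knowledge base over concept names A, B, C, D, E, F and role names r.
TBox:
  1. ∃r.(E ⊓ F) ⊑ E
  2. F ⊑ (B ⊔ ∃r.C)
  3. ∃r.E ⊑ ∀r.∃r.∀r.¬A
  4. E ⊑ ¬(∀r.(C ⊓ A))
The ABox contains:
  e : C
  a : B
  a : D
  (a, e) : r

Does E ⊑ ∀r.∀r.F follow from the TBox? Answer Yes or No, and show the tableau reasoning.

No

1. E ⊑ ∀r.∀r.F  ⇔  (E ⊓ ∃r.∃r.¬F) unsat w.r.t. T
   apply at x₀: E⊑¬(∀r.(C ⊓ A))
   open: L(x₀) ⊇ {E, ¬F, ∀r.¬E, ∃r.(¬C ⊔ ¬A), ∃r.∃r.¬F} (+ ∃-successors)
2. Hence E ⊑ ∀r.∀r.F: not entailed.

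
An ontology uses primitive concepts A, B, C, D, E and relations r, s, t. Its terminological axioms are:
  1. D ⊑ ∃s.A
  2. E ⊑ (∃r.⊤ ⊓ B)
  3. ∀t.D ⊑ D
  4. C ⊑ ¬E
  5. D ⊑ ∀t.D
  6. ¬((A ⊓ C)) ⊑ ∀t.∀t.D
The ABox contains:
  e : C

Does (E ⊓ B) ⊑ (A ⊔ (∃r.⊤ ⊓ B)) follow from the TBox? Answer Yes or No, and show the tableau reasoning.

Yes

1. (E ⊓ B) ⊑ (A ⊔ (∃r.⊤ ⊓ B))  ⇔  ((E ⊓ B) ⊓ (¬A ⊓ (∀r.⊥ ⊔ ¬B))) unsat w.r.t. T
   all branches close; clash {E, ¬E} at x₀
2. Hence (E ⊓ B) ⊑ (A ⊔ (∃r.⊤ ⊓ B)): entailed.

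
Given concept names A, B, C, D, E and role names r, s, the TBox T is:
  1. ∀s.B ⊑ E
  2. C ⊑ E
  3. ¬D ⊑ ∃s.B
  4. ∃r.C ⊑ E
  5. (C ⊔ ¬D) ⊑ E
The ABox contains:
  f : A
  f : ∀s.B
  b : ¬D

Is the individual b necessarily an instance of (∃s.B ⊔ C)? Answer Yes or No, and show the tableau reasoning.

Yes

1. b : (∃s.B ⊔ C)?  L(b) = {¬D} ∪ {(∀s.¬B ⊓ ¬C)}
   clash {B, ¬B} at an ∃-successor — b ∈ (∃s.B ⊔ C)
2. Hence b : (∃s.B ⊔ C): entailed.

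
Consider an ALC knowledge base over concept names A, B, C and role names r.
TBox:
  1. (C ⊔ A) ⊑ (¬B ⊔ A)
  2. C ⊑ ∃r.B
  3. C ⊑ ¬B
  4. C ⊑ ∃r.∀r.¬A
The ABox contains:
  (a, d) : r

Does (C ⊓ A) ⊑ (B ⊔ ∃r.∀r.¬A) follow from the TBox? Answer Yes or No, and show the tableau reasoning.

1. (C ⊓ A) ⊑ (B ⊔ ∃r.∀r.¬A)  ⇔  ((C ⊓ A) ⊓ (¬B ⊓ ∀r.∃r.A)) unsat w.r.t. T
   all branches close; clash {A, ¬A} at an ∃-successor
2. Hence (C ⊓ A) ⊑ (B ⊔ ∃r.∀r.¬A): entailed.

Yes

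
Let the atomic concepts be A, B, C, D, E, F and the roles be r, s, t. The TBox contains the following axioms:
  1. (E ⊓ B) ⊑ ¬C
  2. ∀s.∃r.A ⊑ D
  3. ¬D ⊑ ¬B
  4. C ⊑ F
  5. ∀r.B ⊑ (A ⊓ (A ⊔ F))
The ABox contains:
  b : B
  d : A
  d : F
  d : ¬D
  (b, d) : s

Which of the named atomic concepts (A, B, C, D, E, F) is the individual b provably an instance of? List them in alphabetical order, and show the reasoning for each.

1. b : A?  L(b) = {B} ∪ {¬A}
   open: L(b) ⊇ {B, D, ¬A, ¬C, ∃r.¬B} (+ ∃-successors) — b ∉ A possible
2. b : B?  L(b) = {B} ∪ {¬B}
   clash {B, ¬B} at b — b ∈ B
3. b : C?  L(b) = {B} ∪ {¬C}
   open: L(b) ⊇ {B, D, ¬C, ∃r.¬B} (+ ∃-successors) — b ∉ C possible
4. b : D?  L(b) = {B} ∪ {¬D}
   clash {B, ¬B} at b — b ∈ D
5. b : E?  L(b) = {B} ∪ {¬E}
   open: L(b) ⊇ {B, D, ¬C, ¬E, ∃r.¬B} (+ ∃-successors) — b ∉ E possible
6. b : F?  L(b) = {B} ∪ {¬F}
   open: L(b) ⊇ {B, D, ¬C, ¬F, ∃r.¬B} (+ ∃-successors) — b ∉ F possible
7. Entailed for b: {B, D}

{B, D}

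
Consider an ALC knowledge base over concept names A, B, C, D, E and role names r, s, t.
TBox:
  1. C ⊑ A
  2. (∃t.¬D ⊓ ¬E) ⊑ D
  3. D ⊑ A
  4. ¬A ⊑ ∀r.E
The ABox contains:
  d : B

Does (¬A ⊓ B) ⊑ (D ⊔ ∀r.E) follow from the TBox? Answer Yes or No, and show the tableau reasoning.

1. (¬A ⊓ B) ⊑ (D ⊔ ∀r.E)  ⇔  ((¬A ⊓ B) ⊓ (¬D ⊓ ∃r.¬E)) unsat w.r.t. T
   all branches close; clash {A, ¬A} at x₀
2. Hence (¬A ⊓ B) ⊑ (D ⊔ ∀r.E): entailed.

Yes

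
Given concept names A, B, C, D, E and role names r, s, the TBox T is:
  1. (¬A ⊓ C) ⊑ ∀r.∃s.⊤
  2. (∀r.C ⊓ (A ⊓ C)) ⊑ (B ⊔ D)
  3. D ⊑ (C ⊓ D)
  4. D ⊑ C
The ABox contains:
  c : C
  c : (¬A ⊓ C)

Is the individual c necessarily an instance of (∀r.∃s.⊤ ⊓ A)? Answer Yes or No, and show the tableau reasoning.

No

1. c : (∀r.∃s.⊤ ⊓ A)?  L(c) = {C, (¬A ⊓ C)} ∪ {(∃r.∀s.⊥ ⊔ ¬A)}
   apply at c: (¬A ⊓ C)⊑∀r.∃s.⊤
   open: L(c) ⊇ {C, ¬A, ¬D, ∀r.∃s.⊤, ∃r.¬C} (+ ∃-successors) — c ∉ (∀r.∃s.⊤ ⊓ A) possible
2. Hence c : (∀r.∃s.⊤ ⊓ A): not entailed.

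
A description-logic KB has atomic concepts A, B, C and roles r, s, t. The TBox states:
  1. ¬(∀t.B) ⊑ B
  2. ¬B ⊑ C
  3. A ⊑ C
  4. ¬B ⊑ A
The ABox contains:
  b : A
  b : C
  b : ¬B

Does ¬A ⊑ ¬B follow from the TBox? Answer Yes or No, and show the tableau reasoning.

1. ¬A ⊑ ¬B  ⇔  (¬A ⊓ B) unsat w.r.t. T
   open: L(x₀) ⊇ {B, ¬A}
2. Hence ¬A ⊑ ¬B: not entailed.

No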